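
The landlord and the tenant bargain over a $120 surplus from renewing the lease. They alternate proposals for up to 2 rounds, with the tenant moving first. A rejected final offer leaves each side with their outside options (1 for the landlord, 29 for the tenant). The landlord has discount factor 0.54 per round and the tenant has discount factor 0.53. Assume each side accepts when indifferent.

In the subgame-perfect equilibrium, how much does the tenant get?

70.86

Work backward from the last round.
Round 2 (the landlord proposes): the tenant gets 29 if talks fail, so the landlord offers 29 and keeps 91.
Round 1 (the tenant proposes): the landlord can get 91 next round, worth 0.54 × 91 = 49.14 now; the tenant offers that and keeps 70.86.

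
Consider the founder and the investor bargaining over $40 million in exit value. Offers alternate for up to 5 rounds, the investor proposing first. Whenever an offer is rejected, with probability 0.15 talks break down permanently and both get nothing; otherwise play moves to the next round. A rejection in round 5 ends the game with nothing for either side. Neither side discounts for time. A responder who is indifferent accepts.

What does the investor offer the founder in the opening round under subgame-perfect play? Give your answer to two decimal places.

Round 5 (the investor proposes): the founder will accept anything ≥ 0, so the investor offers 0 and keeps 40.
Round 4 (the founder proposes): rejecting gives the investor an expected 0.85 × 40 = 34, so the founder offers 34, keeping 6.
Round 3 (the investor proposes): rejecting gives the founder an expected 0.85 × 6 = 5.1, so the investor offers 5.1, keeping 34.9.
Round 2 (the founder proposes): rejecting gives the investor an expected 0.85 × 34.9 = 29.665, so the founder offers 29.665, keeping 10.335.
Round 1 (the investor proposes): rejecting gives the founder an expected 0.85 × 10.335 = 8.78475, so the investor offers 8.78475, keeping 31.21525.

8.78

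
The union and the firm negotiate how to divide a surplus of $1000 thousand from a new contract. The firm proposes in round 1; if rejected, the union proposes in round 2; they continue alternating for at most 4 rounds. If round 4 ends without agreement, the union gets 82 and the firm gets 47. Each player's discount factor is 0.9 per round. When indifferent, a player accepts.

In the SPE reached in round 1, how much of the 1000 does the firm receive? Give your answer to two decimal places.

215.26

By backward induction:
Round 4 (the union proposes): the firm gets 47 if talks fail, so the union offers 47 and keeps 953.
Round 3 (the firm proposes): the union can get 953 next round, worth 0.9 × 953 = 857.7 now. The firm offers 857.7 and keeps 1000 − 857.7 = 142.3.
Round 2 (the union proposes): the firm can get 142.3 next round, worth 0.9 × 142.3 = 128.07 now; the union offers that and keeps 871.93.
Round 1 (the firm proposes): the union can get 871.93 next round, worth 0.9 × 871.93 = 784.737 now; the firm offers that and keeps 215.263.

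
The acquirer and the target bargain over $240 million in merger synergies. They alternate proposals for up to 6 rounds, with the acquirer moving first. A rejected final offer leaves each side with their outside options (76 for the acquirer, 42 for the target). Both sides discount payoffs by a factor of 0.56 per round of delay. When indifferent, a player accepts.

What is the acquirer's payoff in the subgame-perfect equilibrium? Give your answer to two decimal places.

153.29

By backward induction:
Round 6 (the target proposes): the acquirer gets 76 if talks fail, so the target offers 76 and keeps 164.
Round 5 (the acquirer proposes): the target can get 164 next round, worth 0.56 × 164 = 91.84 now. The acquirer offers 91.84 and keeps 240 − 91.84 = 148.16.
Round 4 (the target proposes): the acquirer can get 148.16 next round, worth 0.56 × 148.16 = 82.9696 now; the target offers that and keeps 157.0304.
Round 3 (the acquirer proposes): the target can get 157.0304 next round, worth 0.56 × 157.0304 = 87.937024 now. The acquirer offers 87.937024 and keeps 240 − 87.937024 = 152.062976.
Round 2 (the target proposes): the acquirer can get 152.062976 next round, worth 0.56 × 152.062976 = 85.15526656 now. The target offers 85.15526656 and keeps 240 − 85.15526656 = 154.84473344.
Round 1 (the acquirer proposes): the target can get 154.84473344 next round, worth 0.56 × 154.84473344 = 86.7130507264 now; the acquirer offers that and keeps 153.2869492736.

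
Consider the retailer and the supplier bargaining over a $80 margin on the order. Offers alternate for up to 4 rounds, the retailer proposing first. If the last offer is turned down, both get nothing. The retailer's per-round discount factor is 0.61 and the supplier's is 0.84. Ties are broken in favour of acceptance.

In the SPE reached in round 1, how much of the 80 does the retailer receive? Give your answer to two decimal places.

19.36

Round 4 (the supplier proposes): rejection yields 0 for the retailer; the supplier offers 0 and keeps 80.
Round 3 (the retailer proposes): the supplier can get 80 next round, worth 0.84 × 80 = 67.2 now, so the retailer offers 67.2, keeping 12.8.
Round 2 (the supplier proposes): the retailer can get 12.8 next round, worth 0.61 × 12.8 = 7.808 now; the supplier offers that and keeps 72.192.
Round 1 (the retailer proposes): the supplier can get 72.192 next round, worth 0.84 × 72.192 = 60.64128 now, so the retailer offers 60.64128, keeping 19.35872.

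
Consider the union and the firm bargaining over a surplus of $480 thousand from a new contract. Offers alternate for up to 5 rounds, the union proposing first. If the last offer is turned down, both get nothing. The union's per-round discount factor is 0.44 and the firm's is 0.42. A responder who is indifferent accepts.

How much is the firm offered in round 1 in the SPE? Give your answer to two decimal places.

133.76

Work backward from the last round.
Round 5 (the union proposes): the firm will accept anything ≥ 0, so the union offers 0 and keeps 480.
Round 4 (the firm proposes): the union can get 480 next round, worth 0.44 × 480 = 211.2 now. The firm offers 211.2 and keeps 480 − 211.2 = 268.8.
Round 3 (the union proposes): the firm can get 268.8 next round, worth 0.42 × 268.8 = 112.896 now. The union offers 112.896 and keeps 480 − 112.896 = 367.104.
Round 2 (the firm proposes): the union can get 367.104 next round, worth 0.44 × 367.104 = 161.52576 now; the firm offers that and keeps 318.47424.
Round 1 (the union proposes): the firm can get 318.47424 next round, worth 0.42 × 318.47424 = 133.7591808 now, so the union offers 133.7591808, keeping 346.2408192.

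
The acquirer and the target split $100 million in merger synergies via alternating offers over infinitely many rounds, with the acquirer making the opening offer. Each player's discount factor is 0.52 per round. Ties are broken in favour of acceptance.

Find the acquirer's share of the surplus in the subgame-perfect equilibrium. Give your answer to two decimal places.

65.79

In a stationary SPE each proposer offers the other exactly their discounted continuation value.
If the acquirer keeps x when proposing and the target keeps y when proposing, then x = 100 − 0.52y and y = 100 − 0.52x.
Solving: x = 100(1 − 0.52) / (1 − 0.52·0.52) = 48 / 0.7296 ≈ 65.7895.
The target gets 100 − 65.7895 ≈ 34.2105.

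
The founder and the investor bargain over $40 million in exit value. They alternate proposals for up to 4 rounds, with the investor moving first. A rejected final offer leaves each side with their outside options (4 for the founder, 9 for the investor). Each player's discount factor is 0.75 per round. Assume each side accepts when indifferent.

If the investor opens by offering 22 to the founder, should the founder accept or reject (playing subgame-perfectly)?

Accept

Round 4 (the founder proposes): the investor gets 9 if talks fail, so the founder offers 9 and keeps 31.
Round 3 (the investor proposes): the founder can get 31 next round, worth 0.75 × 31 = 23.25 now, so the investor offers 23.25, keeping 16.75.
Round 2 (the founder proposes): the investor can get 16.75 next round, worth 0.75 × 16.75 = 12.5625 now. The founder offers 12.5625 and keeps 40 − 12.5625 = 27.4375.
So by rejecting in round 1, the founder gets 27.4375 next round, worth 0.75 × 27.4375 = 20.578125 now.
Offer 22 ≥ 20.578125, so the founder accepts.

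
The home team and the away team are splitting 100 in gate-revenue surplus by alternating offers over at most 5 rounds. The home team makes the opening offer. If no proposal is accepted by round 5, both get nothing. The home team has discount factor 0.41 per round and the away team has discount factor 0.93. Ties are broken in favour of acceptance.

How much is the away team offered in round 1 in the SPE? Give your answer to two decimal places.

Round 5 (the home team proposes): the away team will accept anything ≥ 0, so the home team offers 0 and keeps 100.
Round 4 (the away team proposes): the home team can get 100 next round, worth 0.41 × 100 = 41 now, so the away team offers 41, keeping 59.
Round 3 (the home team proposes): the away team can get 59 next round, worth 0.93 × 59 = 54.87 now; the home team offers that and keeps 45.13.
Round 2 (the away team proposes): the home team can get 45.13 next round, worth 0.41 × 45.13 = 18.5033 now, so the away team offers 18.5033, keeping 81.4967.
Round 1 (the home team proposes): the away team can get 81.4967 next round, worth 0.93 × 81.4967 = 75.791931 now, so the home team offers 75.791931, keeping 24.208069.

75.79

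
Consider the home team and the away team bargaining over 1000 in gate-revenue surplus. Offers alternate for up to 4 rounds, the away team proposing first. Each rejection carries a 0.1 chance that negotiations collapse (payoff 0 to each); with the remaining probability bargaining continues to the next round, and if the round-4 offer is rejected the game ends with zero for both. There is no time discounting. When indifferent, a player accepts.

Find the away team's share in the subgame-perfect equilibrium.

Round 4 (the home team proposes): the away team will accept anything ≥ 0, so the home team offers 0 and keeps 1000.
Round 3 (the away team proposes): rejecting gives the home team an expected 0.9 × 1000 = 900, so the away team offers 900, keeping 100.
Round 2 (the home team proposes): rejecting gives the away team an expected 0.9 × 100 = 90; the home team offers that and keeps 910.
Round 1 (the away team proposes): rejecting gives the home team an expected 0.9 × 910 = 819. The away team offers 819 and keeps 1000 − 819 = 181.

181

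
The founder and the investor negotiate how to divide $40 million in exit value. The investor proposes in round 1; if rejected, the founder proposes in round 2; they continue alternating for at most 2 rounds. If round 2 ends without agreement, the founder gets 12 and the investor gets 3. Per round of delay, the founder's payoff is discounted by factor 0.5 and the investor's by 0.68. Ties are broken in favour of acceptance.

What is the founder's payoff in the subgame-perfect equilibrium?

Round 2 (the founder proposes): the investor gets 3 if talks fail, so the founder offers 3 and keeps 37.
Round 1 (the investor proposes): the founder can get 37 next round, worth 0.5 × 37 = 18.5 now. The investor offers 18.5 and keeps 40 − 18.5 = 21.5.

18.5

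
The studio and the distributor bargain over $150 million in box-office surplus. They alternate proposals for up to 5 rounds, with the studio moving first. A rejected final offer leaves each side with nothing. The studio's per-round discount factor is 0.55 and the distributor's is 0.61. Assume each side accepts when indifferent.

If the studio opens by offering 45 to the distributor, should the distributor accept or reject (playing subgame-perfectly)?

Round 5 (the studio proposes): the distributor will accept anything ≥ 0, so the studio offers 0 and keeps 150.
Round 4 (the distributor proposes): the studio can get 150 next round, worth 0.55 × 150 = 82.5 now. The distributor offers 82.5 and keeps 150 − 82.5 = 67.5.
Round 3 (the studio proposes): the distributor can get 67.5 next round, worth 0.61 × 67.5 = 41.175 now. The studio offers 41.175 and keeps 150 − 41.175 = 108.825.
Round 2 (the distributor proposes): the studio can get 108.825 next round, worth 0.55 × 108.825 = 59.85375 now. The distributor offers 59.85375 and keeps 150 − 59.85375 = 90.14625.
So by rejecting in round 1, the distributor gets 90.14625 next round, worth 0.61 × 90.14625 = 54.9892125 now.
Offer 45 < 54.9892125, so the distributor rejects.

Reject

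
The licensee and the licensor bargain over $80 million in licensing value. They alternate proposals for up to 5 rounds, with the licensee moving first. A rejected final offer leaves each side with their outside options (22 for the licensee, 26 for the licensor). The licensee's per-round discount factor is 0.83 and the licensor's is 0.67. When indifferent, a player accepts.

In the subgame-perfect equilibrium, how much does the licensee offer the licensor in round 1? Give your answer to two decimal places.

Solve by backward induction from round 5.
Round 5 (the licensee proposes): the licensor gets 26 if talks fail, so the licensee offers 26 and keeps 54.
Round 4 (the licensor proposes): the licensee can get 54 next round, worth 0.83 × 54 = 44.82 now; the licensor offers that and keeps 35.18.
Round 3 (the licensee proposes): the licensor can get 35.18 next round, worth 0.67 × 35.18 = 23.5706 now, so the licensee offers 23.5706, keeping 56.4294.
Round 2 (the licensor proposes): the licensee can get 56.4294 next round, worth 0.83 × 56.4294 = 46.836402 now, so the licensor offers 46.836402, keeping 33.163598.
Round 1 (the licensee proposes): the licensor can get 33.163598 next round, worth 0.67 × 33.163598 = 22.21961066 now, so the licensee offers 22.21961066, keeping 57.78038934.

22.22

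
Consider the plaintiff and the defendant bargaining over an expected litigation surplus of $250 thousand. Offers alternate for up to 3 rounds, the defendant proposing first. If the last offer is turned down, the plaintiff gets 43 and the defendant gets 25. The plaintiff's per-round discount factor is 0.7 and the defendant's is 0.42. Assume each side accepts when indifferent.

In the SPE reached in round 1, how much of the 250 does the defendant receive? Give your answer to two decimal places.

135.86

By backward induction:
Round 3 (the defendant proposes): the plaintiff gets 43 if talks fail, so the defendant offers 43 and keeps 207.
Round 2 (the plaintiff proposes): the defendant can get 207 next round, worth 0.42 × 207 = 86.94 now. The plaintiff offers 86.94 and keeps 250 − 86.94 = 163.06.
Round 1 (the defendant proposes): the plaintiff can get 163.06 next round, worth 0.7 × 163.06 = 114.142 now. The defendant offers 114.142 and keeps 250 − 114.142 = 135.858.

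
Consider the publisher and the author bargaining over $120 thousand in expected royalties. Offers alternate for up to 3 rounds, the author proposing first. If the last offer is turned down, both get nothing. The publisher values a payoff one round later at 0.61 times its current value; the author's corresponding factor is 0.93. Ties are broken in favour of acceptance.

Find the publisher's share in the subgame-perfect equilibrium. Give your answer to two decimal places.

5.12

Round 3 (the author proposes): rejection yields 0 for the publisher; the author offers 0 and keeps 120.
Round 2 (the publisher proposes): the author can get 120 next round, worth 0.93 × 120 = 111.6 now; the publisher offers that and keeps 8.4.
Round 1 (the author proposes): the publisher can get 8.4 next round, worth 0.61 × 8.4 = 5.124 now. The author offers 5.124 and keeps 120 − 5.124 = 114.876.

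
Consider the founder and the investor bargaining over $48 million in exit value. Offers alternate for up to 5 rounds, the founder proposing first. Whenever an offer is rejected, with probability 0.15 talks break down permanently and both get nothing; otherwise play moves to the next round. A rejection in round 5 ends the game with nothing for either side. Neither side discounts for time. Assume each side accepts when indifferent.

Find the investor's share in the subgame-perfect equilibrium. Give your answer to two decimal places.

10.54

By backward induction:
Round 5 (the founder proposes): the investor will accept anything ≥ 0, so the founder offers 0 and keeps 48.
Round 4 (the investor proposes): rejecting gives the founder an expected 0.85 × 48 = 40.8, so the investor offers 40.8, keeping 7.2.
Round 3 (the founder proposes): rejecting gives the investor an expected 0.85 × 7.2 = 6.12, so the founder offers 6.12, keeping 41.88.
Round 2 (the investor proposes): rejecting gives the founder an expected 0.85 × 41.88 = 35.598, so the investor offers 35.598, keeping 12.402.
Round 1 (the founder proposes): rejecting gives the investor an expected 0.85 × 12.402 = 10.5417; the founder offers that and keeps 37.4583.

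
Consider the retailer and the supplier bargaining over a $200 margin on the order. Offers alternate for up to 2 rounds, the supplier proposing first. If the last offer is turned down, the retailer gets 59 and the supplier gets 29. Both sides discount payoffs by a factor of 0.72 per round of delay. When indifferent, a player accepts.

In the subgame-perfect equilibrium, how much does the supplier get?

Work backward from the last round.
Round 2 (the retailer proposes): the supplier gets 29 if talks fail, so the retailer offers 29 and keeps 171.
Round 1 (the supplier proposes): the retailer can get 171 next round, worth 0.72 × 171 = 123.12 now, so the supplier offers 123.12, keeping 76.88.

76.88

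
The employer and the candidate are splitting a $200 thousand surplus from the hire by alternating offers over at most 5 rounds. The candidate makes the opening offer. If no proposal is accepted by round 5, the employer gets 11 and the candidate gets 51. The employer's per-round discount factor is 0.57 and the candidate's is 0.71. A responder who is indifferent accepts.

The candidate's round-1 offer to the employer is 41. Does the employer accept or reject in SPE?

Reject

Round 5 (the candidate proposes): the employer gets 11 if talks fail, so the candidate offers 11 and keeps 189.
Round 4 (the employer proposes): the candidate can get 189 next round, worth 0.71 × 189 = 134.19 now, so the employer offers 134.19, keeping 65.81.
Round 3 (the candidate proposes): the employer can get 65.81 next round, worth 0.57 × 65.81 = 37.5117 now, so the candidate offers 37.5117, keeping 162.4883.
Round 2 (the employer proposes): the candidate can get 162.4883 next round, worth 0.71 × 162.4883 = 115.366693 now; the employer offers that and keeps 84.633307.
So by rejecting in round 1, the employer gets 84.633307 next round, worth 0.57 × 84.633307 = 48.24098499 now.
Offer 41 < 48.24098499, so the employer rejects.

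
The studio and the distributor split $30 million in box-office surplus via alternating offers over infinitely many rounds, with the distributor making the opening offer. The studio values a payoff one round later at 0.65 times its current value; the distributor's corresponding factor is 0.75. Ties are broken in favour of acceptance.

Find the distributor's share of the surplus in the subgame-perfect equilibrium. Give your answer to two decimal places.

When the distributor proposes, the studio accepts any offer worth at least 0.65 times what the studio would get by proposing next round; and vice versa.
This gives x = 30 − 0.65y and y = 30 − 0.75x, where x and y are each side's share when it proposes.
Hence (1 − 0.65·0.75)x = 30(1 − 0.65), i.e. 0.5125·x = 10.5.
x ≈ 20.4878; the studio's share is 30 − x ≈ 9.5122.

20.49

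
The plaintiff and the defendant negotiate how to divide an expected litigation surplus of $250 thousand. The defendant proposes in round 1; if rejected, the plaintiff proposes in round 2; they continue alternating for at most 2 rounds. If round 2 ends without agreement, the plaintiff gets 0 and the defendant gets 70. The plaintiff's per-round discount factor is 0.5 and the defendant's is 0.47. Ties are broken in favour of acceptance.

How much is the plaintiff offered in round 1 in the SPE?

Round 2 (the plaintiff proposes): the defendant gets 70 if talks fail, so the plaintiff offers 70 and keeps 180.
Round 1 (the defendant proposes): the plaintiff can get 180 next round, worth 0.5 × 180 = 90 now, so the defendant offers 90, keeping 160.

90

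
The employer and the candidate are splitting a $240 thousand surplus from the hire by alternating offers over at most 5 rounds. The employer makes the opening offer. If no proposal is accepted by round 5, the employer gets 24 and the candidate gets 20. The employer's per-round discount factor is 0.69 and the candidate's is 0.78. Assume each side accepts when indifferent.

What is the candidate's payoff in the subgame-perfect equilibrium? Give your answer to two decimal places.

Round 5 (the employer proposes): the candidate gets 20 if talks fail, so the employer offers 20 and keeps 220.
Round 4 (the candidate proposes): the employer can get 220 next round, worth 0.69 × 220 = 151.8 now, so the candidate offers 151.8, keeping 88.2.
Round 3 (the employer proposes): the candidate can get 88.2 next round, worth 0.78 × 88.2 = 68.796 now, so the employer offers 68.796, keeping 171.204.
Round 2 (the candidate proposes): the employer can get 171.204 next round, worth 0.69 × 171.204 = 118.13076 now. The candidate offers 118.13076 and keeps 240 − 118.13076 = 121.86924.
Round 1 (the employer proposes): the candidate can get 121.86924 next round, worth 0.78 × 121.86924 = 95.0580072 now; the employer offers that and keeps 144.9419928.

95.06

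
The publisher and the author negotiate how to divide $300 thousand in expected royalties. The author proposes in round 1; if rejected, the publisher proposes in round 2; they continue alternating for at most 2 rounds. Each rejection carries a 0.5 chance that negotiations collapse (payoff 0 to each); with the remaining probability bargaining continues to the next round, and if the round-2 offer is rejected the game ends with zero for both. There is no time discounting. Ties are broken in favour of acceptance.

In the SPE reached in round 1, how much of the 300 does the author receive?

Round 2 (the publisher proposes): the author will accept anything ≥ 0, so the publisher offers 0 and keeps 300.
Round 1 (the author proposes): rejecting gives the publisher an expected 0.5 × 300 = 150; the author offers that and keeps 150.

150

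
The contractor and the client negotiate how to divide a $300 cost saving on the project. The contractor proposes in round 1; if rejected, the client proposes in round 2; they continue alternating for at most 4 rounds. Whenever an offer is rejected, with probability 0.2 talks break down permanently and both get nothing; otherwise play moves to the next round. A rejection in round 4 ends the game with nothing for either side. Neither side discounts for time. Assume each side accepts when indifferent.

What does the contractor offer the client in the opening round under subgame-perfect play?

By backward induction:
Round 4 (the client proposes): rejection yields 0 for the contractor; the client offers 0 and keeps 300.
Round 3 (the contractor proposes): rejecting gives the client an expected 0.8 × 300 = 240; the contractor offers that and keeps 60.
Round 2 (the client proposes): rejecting gives the contractor an expected 0.8 × 60 = 48, so the client offers 48, keeping 252.
Round 1 (the contractor proposes): rejecting gives the client an expected 0.8 × 252 = 201.6; the contractor offers that and keeps 98.4.

201.6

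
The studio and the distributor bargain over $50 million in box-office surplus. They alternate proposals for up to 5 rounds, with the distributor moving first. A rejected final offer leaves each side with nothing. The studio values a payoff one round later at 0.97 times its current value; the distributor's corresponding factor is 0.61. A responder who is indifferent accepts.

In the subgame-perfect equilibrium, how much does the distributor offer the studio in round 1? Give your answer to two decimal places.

By backward induction:
Round 5 (the distributor proposes): the studio will accept anything ≥ 0, so the distributor offers 0 and keeps 50.
Round 4 (the studio proposes): the distributor can get 50 next round, worth 0.61 × 50 = 30.5 now; the studio offers that and keeps 19.5.
Round 3 (the distributor proposes): the studio can get 19.5 next round, worth 0.97 × 19.5 = 18.915 now, so the distributor offers 18.915, keeping 31.085.
Round 2 (the studio proposes): the distributor can get 31.085 next round, worth 0.61 × 31.085 = 18.96185 now, so the studio offers 18.96185, keeping 31.03815.
Round 1 (the distributor proposes): the studio can get 31.03815 next round, worth 0.97 × 31.03815 = 30.1070055 now; the distributor offers that and keeps 19.8929945.

30.11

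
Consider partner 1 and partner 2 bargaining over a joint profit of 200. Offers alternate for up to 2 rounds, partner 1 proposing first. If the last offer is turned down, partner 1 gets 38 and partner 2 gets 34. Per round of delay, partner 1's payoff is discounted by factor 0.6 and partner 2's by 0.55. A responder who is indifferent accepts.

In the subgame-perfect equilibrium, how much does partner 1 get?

Work backward from the last round.
Round 2 (partner 2 proposes): partner 1 gets 38 if talks fail, so partner 2 offers 38 and keeps 162.
Round 1 (partner 1 proposes): partner 2 can get 162 next round, worth 0.55 × 162 = 89.1 now; partner 1 offers that and keeps 110.9.

110.9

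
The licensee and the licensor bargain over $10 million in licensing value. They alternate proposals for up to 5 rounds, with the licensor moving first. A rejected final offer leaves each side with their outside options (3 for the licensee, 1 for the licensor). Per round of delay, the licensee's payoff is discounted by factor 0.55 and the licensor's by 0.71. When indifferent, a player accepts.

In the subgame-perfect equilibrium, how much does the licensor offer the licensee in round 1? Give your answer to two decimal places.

2.68

By backward induction:
Round 5 (the licensor proposes): the licensee gets 3 if talks fail, so the licensor offers 3 and keeps 7.
Round 4 (the licensee proposes): the licensor can get 7 next round, worth 0.71 × 7 = 4.97 now; the licensee offers that and keeps 5.03.
Round 3 (the licensor proposes): the licensee can get 5.03 next round, worth 0.55 × 5.03 = 2.7665 now, so the licensor offers 2.7665, keeping 7.2335.
Round 2 (the licensee proposes): the licensor can get 7.2335 next round, worth 0.71 × 7.2335 = 5.135785 now; the licensee offers that and keeps 4.864215.
Round 1 (the licensor proposes): the licensee can get 4.864215 next round, worth 0.55 × 4.864215 = 2.67531825 now. The licensor offers 2.67531825 and keeps 10 − 2.67531825 = 7.32468175.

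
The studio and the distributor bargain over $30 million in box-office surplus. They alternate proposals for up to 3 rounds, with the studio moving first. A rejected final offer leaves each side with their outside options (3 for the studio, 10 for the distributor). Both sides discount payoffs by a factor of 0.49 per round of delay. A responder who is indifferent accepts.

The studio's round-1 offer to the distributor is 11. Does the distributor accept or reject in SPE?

Accept

Round 3 (the studio proposes): the distributor gets 10 if talks fail, so the studio offers 10 and keeps 20.
Round 2 (the distributor proposes): the studio can get 20 next round, worth 0.49 × 20 = 9.8 now; the distributor offers that and keeps 20.2.
So by rejecting in round 1, the distributor gets 20.2 next round, worth 0.49 × 20.2 = 9.898 now.
Offer 11 ≥ 9.898, so the distributor accepts.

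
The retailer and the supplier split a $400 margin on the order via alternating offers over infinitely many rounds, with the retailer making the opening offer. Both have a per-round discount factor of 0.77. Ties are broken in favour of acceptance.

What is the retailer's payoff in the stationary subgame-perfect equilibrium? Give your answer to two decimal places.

In a stationary SPE each proposer offers the other exactly their discounted continuation value.
If the retailer keeps x when proposing and the supplier keeps y when proposing, then x = 400 − 0.77y and y = 400 − 0.77x.
Solving: x = 400(1 − 0.77) / (1 − 0.77·0.77) = 92 / 0.4071 ≈ 225.9887.
The supplier gets 400 − 225.9887 ≈ 174.0113.

225.99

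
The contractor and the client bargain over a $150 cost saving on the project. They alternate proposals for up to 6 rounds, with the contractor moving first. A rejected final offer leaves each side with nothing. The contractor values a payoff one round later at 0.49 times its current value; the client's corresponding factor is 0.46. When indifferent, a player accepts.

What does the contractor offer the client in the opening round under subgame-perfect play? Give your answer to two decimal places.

46.63

Round 6 (the client proposes): rejection yields 0 for the contractor; the client offers 0 and keeps 150.
Round 5 (the contractor proposes): the client can get 150 next round, worth 0.46 × 150 = 69 now. The contractor offers 69 and keeps 150 − 69 = 81.
Round 4 (the client proposes): the contractor can get 81 next round, worth 0.49 × 81 = 39.69 now; the client offers that and keeps 110.31.
Round 3 (the contractor proposes): the client can get 110.31 next round, worth 0.46 × 110.31 = 50.7426 now, so the contractor offers 50.7426, keeping 99.2574.
Round 2 (the client proposes): the contractor can get 99.2574 next round, worth 0.49 × 99.2574 = 48.636126 now. The client offers 48.636126 and keeps 150 − 48.636126 = 101.363874.
Round 1 (the contractor proposes): the client can get 101.363874 next round, worth 0.46 × 101.363874 = 46.62738204 now, so the contractor offers 46.62738204, keeping 103.37261796.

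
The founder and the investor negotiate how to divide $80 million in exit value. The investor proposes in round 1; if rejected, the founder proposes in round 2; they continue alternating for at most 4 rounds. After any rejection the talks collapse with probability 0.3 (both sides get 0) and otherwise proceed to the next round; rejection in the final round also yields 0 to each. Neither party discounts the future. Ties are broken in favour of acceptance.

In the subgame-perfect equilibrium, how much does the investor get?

By backward induction:
Round 4 (the founder proposes): rejection yields 0 for the investor; the founder offers 0 and keeps 80.
Round 3 (the investor proposes): rejecting gives the founder an expected 0.7 × 80 = 56. The investor offers 56 and keeps 80 − 56 = 24.
Round 2 (the founder proposes): rejecting gives the investor an expected 0.7 × 24 = 16.8, so the founder offers 16.8, keeping 63.2.
Round 1 (the investor proposes): rejecting gives the founder an expected 0.7 × 63.2 = 44.24, so the investor offers 44.24, keeping 35.76.

35.76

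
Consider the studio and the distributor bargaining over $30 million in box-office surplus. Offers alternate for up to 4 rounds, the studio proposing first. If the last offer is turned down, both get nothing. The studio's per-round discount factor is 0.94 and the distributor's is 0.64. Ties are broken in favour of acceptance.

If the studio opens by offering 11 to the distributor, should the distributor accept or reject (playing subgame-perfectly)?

Work out the distributor's continuation value if the offer is rejected.
Round 4 (the distributor proposes): the studio will accept anything ≥ 0, so the distributor offers 0 and keeps 30.
Round 3 (the studio proposes): the distributor can get 30 next round, worth 0.64 × 30 = 19.2 now; the studio offers that and keeps 10.8.
Round 2 (the distributor proposes): the studio can get 10.8 next round, worth 0.94 × 10.8 = 10.152 now, so the distributor offers 10.152, keeping 19.848.
So by rejecting in round 1, the distributor gets 19.848 next round, worth 0.64 × 19.848 = 12.70272 now.
Offer 11 < 12.70272, so the distributor rejects.

Reject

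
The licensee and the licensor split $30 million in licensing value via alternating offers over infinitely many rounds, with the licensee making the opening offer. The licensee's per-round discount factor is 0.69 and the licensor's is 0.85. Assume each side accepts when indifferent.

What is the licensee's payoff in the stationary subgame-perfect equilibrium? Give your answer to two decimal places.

10.88

In a stationary SPE each proposer offers the other exactly their discounted continuation value.
If the licensee keeps x when proposing and the licensor keeps y when proposing, then x = 30 − 0.85y and y = 30 − 0.69x.
Solving: x = 30(1 − 0.85) / (1 − 0.69·0.85) = 4.5 / 0.4135 ≈ 10.8827.
The licensor gets 30 − 10.8827 ≈ 19.1173.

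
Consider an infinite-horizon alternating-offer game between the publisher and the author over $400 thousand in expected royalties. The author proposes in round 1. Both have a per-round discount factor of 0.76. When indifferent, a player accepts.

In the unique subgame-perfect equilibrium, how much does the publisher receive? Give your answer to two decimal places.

172.73

Let x be the author's share when the author proposes and y be the publisher's share when the publisher proposes.
The publisher accepts iff offered ≥ 0.76·y, so x = 400 − 0.76y. Symmetrically y = 400 − 0.76x.
Substituting: x = 400 − 0.76(400 − 0.76x), giving x(1 − 0.76·0.76) = 400(1 − 0.76).
So x = 400 × 0.24 / 0.4224 ≈ 227.2727, and the publisher receives 400 − x ≈ 172.7273.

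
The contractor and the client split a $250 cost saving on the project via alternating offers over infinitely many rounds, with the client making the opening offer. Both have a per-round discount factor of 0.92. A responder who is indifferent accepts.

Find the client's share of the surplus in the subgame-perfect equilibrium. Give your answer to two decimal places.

130.21

When the client proposes, the contractor accepts any offer worth at least 0.92 times what the contractor would get by proposing next round; and vice versa.
This gives x = 250 − 0.92y and y = 250 − 0.92x, where x and y are each side's share when it proposes.
Hence (1 − 0.92·0.92)x = 250(1 − 0.92), i.e. 0.1536·x = 20.
x ≈ 130.2083; the contractor's share is 250 − x ≈ 119.7917.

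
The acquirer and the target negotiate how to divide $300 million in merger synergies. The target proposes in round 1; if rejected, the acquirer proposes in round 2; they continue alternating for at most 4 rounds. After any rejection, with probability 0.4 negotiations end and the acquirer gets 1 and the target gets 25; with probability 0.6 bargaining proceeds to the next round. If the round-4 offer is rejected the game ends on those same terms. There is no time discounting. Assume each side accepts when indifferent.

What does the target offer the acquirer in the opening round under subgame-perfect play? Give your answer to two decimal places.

125.94

By backward induction:
Round 4 (the acquirer proposes): the target gets 25 if talks fail, so the acquirer offers 25 and keeps 275.
Round 3 (the target proposes): rejecting gives the acquirer an expected 0.6 × 275 + 0.4 × 1 = 165.4, so the target offers 165.4, keeping 134.6.
Round 2 (the acquirer proposes): rejecting gives the target an expected 0.6 × 134.6 + 0.4 × 25 = 90.76, so the acquirer offers 90.76, keeping 209.24.
Round 1 (the target proposes): rejecting gives the acquirer an expected 0.6 × 209.24 + 0.4 × 1 = 125.944, so the target offers 125.944, keeping 174.056.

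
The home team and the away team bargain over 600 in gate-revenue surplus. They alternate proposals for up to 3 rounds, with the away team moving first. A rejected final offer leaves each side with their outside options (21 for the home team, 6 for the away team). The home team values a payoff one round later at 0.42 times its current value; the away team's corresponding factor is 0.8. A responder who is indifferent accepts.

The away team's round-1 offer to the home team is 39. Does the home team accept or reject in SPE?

Reject

Work out the home team's continuation value if the offer is rejected.
Round 3 (the away team proposes): the home team gets 21 if talks fail, so the away team offers 21 and keeps 579.
Round 2 (the home team proposes): the away team can get 579 next round, worth 0.8 × 579 = 463.2 now, so the home team offers 463.2, keeping 136.8.
So by rejecting in round 1, the home team gets 136.8 next round, worth 0.42 × 136.8 = 57.456 now.
Offer 39 < 57.456, so the home team rejects.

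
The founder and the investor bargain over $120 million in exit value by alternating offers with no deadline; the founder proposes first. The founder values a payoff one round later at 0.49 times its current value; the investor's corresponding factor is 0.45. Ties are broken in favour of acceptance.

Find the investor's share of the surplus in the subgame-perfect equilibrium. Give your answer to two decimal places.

35.33

Let x be the founder's share when the founder proposes and y be the investor's share when the investor proposes.
The investor accepts iff offered ≥ 0.45·y, so x = 120 − 0.45y. Symmetrically y = 120 − 0.49x.
Substituting: x = 120 − 0.45(120 − 0.49x), giving x(1 − 0.49·0.45) = 120(1 − 0.45).
So x = 120 × 0.55 / 0.7795 ≈ 84.6697, and the investor receives 120 − x ≈ 35.3303.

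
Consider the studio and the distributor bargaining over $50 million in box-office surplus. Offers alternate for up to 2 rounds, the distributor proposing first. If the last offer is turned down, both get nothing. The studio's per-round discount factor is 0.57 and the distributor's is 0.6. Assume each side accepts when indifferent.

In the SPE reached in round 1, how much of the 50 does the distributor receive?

Round 2 (the studio proposes): the distributor will accept anything ≥ 0, so the studio offers 0 and keeps 50.
Round 1 (the distributor proposes): the studio can get 50 next round, worth 0.57 × 50 = 28.5 now, so the distributor offers 28.5, keeping 21.5.

21.5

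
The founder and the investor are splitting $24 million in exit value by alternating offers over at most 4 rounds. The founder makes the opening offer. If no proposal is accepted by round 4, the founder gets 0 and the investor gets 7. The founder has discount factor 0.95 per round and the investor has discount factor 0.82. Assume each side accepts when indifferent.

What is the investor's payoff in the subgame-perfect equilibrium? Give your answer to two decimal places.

16.31

Round 4 (the investor proposes): rejection yields 0 for the founder; the investor offers 0 and keeps 24.
Round 3 (the founder proposes): the investor can get 24 next round, worth 0.82 × 24 = 19.68 now, so the founder offers 19.68, keeping 4.32.
Round 2 (the investor proposes): the founder can get 4.32 next round, worth 0.95 × 4.32 = 4.104 now; the investor offers that and keeps 19.896.
Round 1 (the founder proposes): the investor can get 19.896 next round, worth 0.82 × 19.896 = 16.31472 now, so the founder offers 16.31472, keeping 7.68528.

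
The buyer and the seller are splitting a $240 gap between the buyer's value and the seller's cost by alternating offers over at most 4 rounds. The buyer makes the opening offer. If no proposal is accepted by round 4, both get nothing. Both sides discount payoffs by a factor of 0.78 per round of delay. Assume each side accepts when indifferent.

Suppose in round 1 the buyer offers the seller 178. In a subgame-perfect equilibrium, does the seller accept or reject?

Round 4 (the seller proposes): the buyer will accept anything ≥ 0, so the seller offers 0 and keeps 240.
Round 3 (the buyer proposes): the seller can get 240 next round, worth 0.78 × 240 = 187.2 now, so the buyer offers 187.2, keeping 52.8.
Round 2 (the seller proposes): the buyer can get 52.8 next round, worth 0.78 × 52.8 = 41.184 now, so the seller offers 41.184, keeping 198.816.
So by rejecting in round 1, the seller gets 198.816 next round, worth 0.78 × 198.816 = 155.07648 now.
Offer 178 ≥ 155.07648, so the seller accepts.

Accept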